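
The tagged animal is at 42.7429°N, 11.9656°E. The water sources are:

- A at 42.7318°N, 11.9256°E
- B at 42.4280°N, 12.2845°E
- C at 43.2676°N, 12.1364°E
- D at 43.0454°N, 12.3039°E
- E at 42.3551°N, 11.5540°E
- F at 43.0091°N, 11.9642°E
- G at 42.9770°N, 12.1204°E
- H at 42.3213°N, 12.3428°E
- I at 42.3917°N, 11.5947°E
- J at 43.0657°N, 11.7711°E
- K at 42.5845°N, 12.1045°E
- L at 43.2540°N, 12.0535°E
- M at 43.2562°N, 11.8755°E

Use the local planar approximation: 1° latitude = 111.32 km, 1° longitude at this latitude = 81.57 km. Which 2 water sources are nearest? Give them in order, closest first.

Distances from 42.7429°N, 11.9656°E:
A: 3.4889 km
B: 43.6519 km
C: 60.0482 km
D: 43.5368 km
E: 54.6888 km
F: 29.6336 km
G: 28.9580 km
H: 56.1190 km
I: 49.4347 km
J: 39.2806 km
K: 20.9594 km
L: 57.3457 km
M: 57.6113 km
Sorted: A (3.4889 km) < K (20.9594 km) < G (28.9580 km) < F (29.6336 km) < …

A, K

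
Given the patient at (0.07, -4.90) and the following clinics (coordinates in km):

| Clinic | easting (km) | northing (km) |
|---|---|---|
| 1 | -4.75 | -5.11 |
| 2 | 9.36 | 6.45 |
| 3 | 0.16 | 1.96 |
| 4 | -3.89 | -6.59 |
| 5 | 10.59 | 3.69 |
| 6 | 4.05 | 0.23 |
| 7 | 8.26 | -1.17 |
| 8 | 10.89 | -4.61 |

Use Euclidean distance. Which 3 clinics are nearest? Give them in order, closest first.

Distances from (0.07, -4.90):
1: √((-4.82)² + (-0.21)²) = √(23.2324 + 0.0441) = 4.82 km
2: √((9.29)² + (11.35)²) = √(86.3041 + 128.8225) = 14.67 km
3: √((0.09)² + (6.86)²) = √(0.0081 + 47.0596) = 6.86 km
4: √((-3.96)² + (-1.69)²) = √(15.6816 + 2.8561) = 4.31 km
5: √((10.52)² + (8.59)²) = √(110.6704 + 73.7881) = 13.58 km
6: √((3.98)² + (5.13)²) = √(15.8404 + 26.3169) = 6.49 km
7: √((8.19)² + (3.73)²) = √(67.0761 + 13.9129) = 9.00 km
8: √((10.82)² + (0.29)²) = √(117.0724 + 0.0841) = 10.82 km
Sorted: 4 (4.31 km) < 1 (4.82 km) < 6 (6.49 km) < 3 (6.86 km) < 7 (9.00 km) < …

4, 1, 6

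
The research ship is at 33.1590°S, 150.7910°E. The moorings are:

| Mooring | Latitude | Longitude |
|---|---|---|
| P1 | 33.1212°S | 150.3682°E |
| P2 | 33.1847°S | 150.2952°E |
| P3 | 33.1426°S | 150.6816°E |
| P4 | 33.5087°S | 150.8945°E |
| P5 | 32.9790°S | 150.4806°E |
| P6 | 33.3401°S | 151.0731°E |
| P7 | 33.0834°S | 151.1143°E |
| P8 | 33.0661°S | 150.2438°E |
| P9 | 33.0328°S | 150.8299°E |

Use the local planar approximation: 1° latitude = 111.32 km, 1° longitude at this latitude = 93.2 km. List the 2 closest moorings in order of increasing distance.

P3, P9

Distances from 33.1590°S, 150.7910°E:
P1: 39.6290 km
P2: 46.2970 km
P3: 10.3582 km
P4: 40.1059 km
P5: 35.1910 km
P6: 33.1313 km
P7: 31.2848 km
P8: 52.0370 km
P9: 14.5089 km
Sorted: P3 (10.3582 km) < P9 (14.5089 km) < P7 (31.2848 km) < P6 (33.1313 km) < …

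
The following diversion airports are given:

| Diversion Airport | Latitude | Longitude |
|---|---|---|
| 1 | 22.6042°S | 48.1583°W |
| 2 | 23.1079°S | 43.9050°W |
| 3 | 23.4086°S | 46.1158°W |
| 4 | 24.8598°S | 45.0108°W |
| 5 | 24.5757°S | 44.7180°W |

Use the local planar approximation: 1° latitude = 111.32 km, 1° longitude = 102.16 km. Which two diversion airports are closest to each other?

Pairwise distances:
4–5: √((0.2841·111.32)² + (0.2928·102.16)²) = √(1000.204635 + 894.754545) = 43.5311 km
2–5: √((-1.4678·111.32)² + (-0.8130·102.16)²) = √(26698.088113 + 6898.312425) = 183.2932 km
3–5: √((-1.1671·111.32)² + (1.3978·102.16)²) = √(16879.614871 + 20391.625229) = 193.0576 km
3–4: √((-1.4512·111.32)² + (1.1050·102.16)²) = √(26097.621896 + 12743.429614) = 197.0813 km
2–4: √((-1.7519·111.32)² + (-1.1058·102.16)²) = √(38033.388583 + 12761.888318) = 225.3781 km
1–3: √((-0.8044·111.32)² + (2.0425·102.16)²) = √(8018.451730 + 43539.746779) = 227.0643 km
2–3: √((-0.3007·111.32)² + (-2.2108·102.16)²) = √(1120.503588 + 51010.629186) = 228.3224 km
1–4: √((-2.2556·111.32)² + (3.1475·102.16)²) = √(63047.891506 + 103393.502162) = 407.9723 km
1–5: √((-1.9715·111.32)² + (3.4403·102.16)²) = √(48165.930884 + 123524.868261) = 414.3559 km
1–2: √((-0.5037·111.32)² + (4.2533·102.16)²) = √(3144.056175 + 188805.134525) = 438.1201 km
Closest pair: 4–5 at 43.5311 km.

4 and 5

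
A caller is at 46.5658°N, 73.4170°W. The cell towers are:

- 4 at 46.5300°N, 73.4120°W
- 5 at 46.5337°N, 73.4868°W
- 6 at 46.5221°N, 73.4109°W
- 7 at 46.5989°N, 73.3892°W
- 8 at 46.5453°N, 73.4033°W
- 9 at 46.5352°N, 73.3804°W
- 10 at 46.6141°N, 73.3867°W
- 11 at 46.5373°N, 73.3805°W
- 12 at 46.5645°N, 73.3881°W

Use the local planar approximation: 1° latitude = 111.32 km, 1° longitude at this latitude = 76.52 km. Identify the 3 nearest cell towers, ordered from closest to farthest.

12, 8, 4

Distances from 46.5658°N, 73.4170°W:
4: 4.0036 km
5: 6.4262 km
6: 4.8870 km
7: 4.2547 km
8: 2.5113 km
9: 4.4099 km
10: 5.8554 km
11: 4.2268 km
12: 2.2162 km
Sorted: 12 (2.2162 km) < 8 (2.5113 km) < 4 (4.0036 km) < 11 (4.2268 km) < 7 (4.2547 km) < …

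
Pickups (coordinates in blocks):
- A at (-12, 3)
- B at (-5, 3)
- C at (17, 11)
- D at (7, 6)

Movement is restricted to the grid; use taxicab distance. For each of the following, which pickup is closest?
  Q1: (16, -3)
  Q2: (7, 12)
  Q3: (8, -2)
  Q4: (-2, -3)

Q1 at (16, -3):
  A: |-28| + |6| = 28 + 6 = 34 blocks
  B: |-21| + |6| = 21 + 6 = 27 blocks
  C: |1| + |14| = 1 + 14 = 15 blocks
  D: |-9| + |9| = 9 + 9 = 18 blocks
  → nearest: C (15 blocks)
Q2 at (7, 12):
  A: |-19| + |-9| = 19 + 9 = 28 blocks
  B: |-12| + |-9| = 12 + 9 = 21 blocks
  C: |10| + |-1| = 10 + 1 = 11 blocks
  D: |0| + |-6| = 0 + 6 = 6 blocks
  → nearest: D (6 blocks)
Q3 at (8, -2):
  A: |-20| + |5| = 20 + 5 = 25 blocks
  B: |-13| + |5| = 13 + 5 = 18 blocks
  C: |9| + |13| = 9 + 13 = 22 blocks
  D: |-1| + |8| = 1 + 8 = 9 blocks
  → nearest: D (9 blocks)
Q4 at (-2, -3):
  A: |-10| + |6| = 10 + 6 = 16 blocks
  B: |-3| + |6| = 3 + 6 = 9 blocks
  C: |19| + |14| = 19 + 14 = 33 blocks
  D: |9| + |9| = 9 + 9 = 18 blocks
  → nearest: B (9 blocks)

Q1→C; Q2→D; Q3→D; Q4→B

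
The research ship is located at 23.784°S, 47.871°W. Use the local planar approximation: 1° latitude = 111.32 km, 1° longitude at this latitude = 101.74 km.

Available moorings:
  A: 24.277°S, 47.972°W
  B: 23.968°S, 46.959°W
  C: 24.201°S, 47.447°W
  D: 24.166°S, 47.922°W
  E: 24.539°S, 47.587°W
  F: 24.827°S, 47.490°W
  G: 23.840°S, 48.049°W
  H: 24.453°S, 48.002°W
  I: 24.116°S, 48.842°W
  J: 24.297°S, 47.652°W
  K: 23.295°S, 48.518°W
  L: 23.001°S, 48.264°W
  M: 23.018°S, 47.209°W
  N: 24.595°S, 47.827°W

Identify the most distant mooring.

F

Distances from 23.784°S, 47.871°W:
A: 55.834 km
B: 95.021 km
C: 63.370 km
D: 42.840 km
E: 88.875 km
F: 122.406 km
G: 19.153 km
H: 75.656 km
I: 105.476 km
J: 61.300 km
K: 85.418 km
L: 95.897 km
M: 108.662 km
N: 90.391 km
Maximum: F at 122.406 km.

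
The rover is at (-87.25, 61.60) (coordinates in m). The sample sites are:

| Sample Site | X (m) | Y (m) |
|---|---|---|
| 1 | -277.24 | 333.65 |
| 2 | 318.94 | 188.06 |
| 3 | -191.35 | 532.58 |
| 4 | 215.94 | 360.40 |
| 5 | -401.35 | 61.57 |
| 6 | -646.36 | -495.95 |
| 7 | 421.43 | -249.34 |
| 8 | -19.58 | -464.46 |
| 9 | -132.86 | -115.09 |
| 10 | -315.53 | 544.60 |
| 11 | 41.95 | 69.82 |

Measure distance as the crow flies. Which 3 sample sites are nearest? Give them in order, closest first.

Distances from (-87.25, 61.60):
1: √((-189.99)² + (272.05)²) = √(36096.2001 + 74011.2025) = 331.82 m
2: √((406.19)² + (126.46)²) = √(164990.3161 + 15992.1316) = 425.42 m
3: √((-104.10)² + (470.98)²) = √(10836.8100 + 221822.1604) = 482.35 m
4: √((303.19)² + (298.80)²) = √(91924.1761 + 89281.4400) = 425.68 m
5: √((-314.10)² + (-0.03)²) = √(98658.8100 + 0.0009) = 314.10 m
6: √((-559.11)² + (-557.55)²) = √(312603.9921 + 310862.0025) = 789.60 m
7: √((508.68)² + (-310.94)²) = √(258755.3424 + 96683.6836) = 596.19 m
8: √((67.67)² + (-526.06)²) = √(4579.2289 + 276739.1236) = 530.39 m
9: √((-45.61)² + (-176.69)²) = √(2080.2721 + 31219.3561) = 182.48 m
10: √((-228.28)² + (483.00)²) = √(52111.7584 + 233289.0000) = 534.23 m
11: √((129.20)² + (8.22)²) = √(16692.6400 + 67.5684) = 129.46 m
Sorted: 11 (129.46 m) < 9 (182.48 m) < 5 (314.10 m) < 1 (331.82 m) < 2 (425.42 m) < …

11, 9, 5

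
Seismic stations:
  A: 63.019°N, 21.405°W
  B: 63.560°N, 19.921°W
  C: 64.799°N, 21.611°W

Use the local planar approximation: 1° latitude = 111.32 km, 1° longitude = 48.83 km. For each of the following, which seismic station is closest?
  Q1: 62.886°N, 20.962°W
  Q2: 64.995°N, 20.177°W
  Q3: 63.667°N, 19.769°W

Q1 at 62.886°N, 20.962°W:
  A: √((0.133·111.32)² + (-0.443·48.83)²) = √(219.20461 + 467.93001) = 26.213 km
  B: √((0.674·111.32)² + (1.041·48.83)²) = √(5629.45288 + 2583.89527) = 90.628 km
  C: √((1.913·111.32)² + (-0.649·48.83)²) = √(45349.90017 + 1004.29857) = 215.300 km
  → nearest: A (26.213 km)
Q2 at 64.995°N, 20.177°W:
  A: √((-1.976·111.32)² + (-1.228·48.83)²) = √(48386.06180 + 3595.59015) = 227.995 km
  B: √((-1.435·111.32)² + (0.256·48.83)²) = √(25518.20943 + 156.26200) = 160.233 km
  C: √((-0.196·111.32)² + (-1.434·48.83)²) = √(476.05654 + 4903.11129) = 73.343 km
  → nearest: C (73.343 km)
Q3 at 63.667°N, 19.769°W:
  A: √((-0.648·111.32)² + (-1.636·48.83)²) = √(5203.51016 + 6381.75382) = 107.635 km
  B: √((-0.107·111.32)² + (-0.152·48.83)²) = √(141.87764 + 55.08846) = 14.034 km
  C: √((1.132·111.32)² + (-1.842·48.83)²) = √(15879.58868 + 8090.07784) = 154.821 km
  → nearest: B (14.034 km)

Q1→A; Q2→C; Q3→B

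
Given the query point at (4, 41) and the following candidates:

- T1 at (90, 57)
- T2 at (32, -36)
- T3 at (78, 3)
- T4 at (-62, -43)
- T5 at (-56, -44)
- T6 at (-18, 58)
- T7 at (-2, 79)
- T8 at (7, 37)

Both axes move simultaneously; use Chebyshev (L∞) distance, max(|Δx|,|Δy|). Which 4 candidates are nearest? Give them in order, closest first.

T8, T6, T7, T3

Distances from (4, 41):
T1: max(|86|, |16|) = 86
T2: max(|28|, |-77|) = 77
T3: max(|74|, |-38|) = 74
T4: max(|-66|, |-84|) = 84
T5: max(|-60|, |-85|) = 85
T6: max(|-22|, |17|) = 22
T7: max(|-6|, |38|) = 38
T8: max(|3|, |-4|) = 4
Sorted: T8 (4) < T6 (22) < T7 (38) < T3 (74) < T2 (77) < T4 (84) < …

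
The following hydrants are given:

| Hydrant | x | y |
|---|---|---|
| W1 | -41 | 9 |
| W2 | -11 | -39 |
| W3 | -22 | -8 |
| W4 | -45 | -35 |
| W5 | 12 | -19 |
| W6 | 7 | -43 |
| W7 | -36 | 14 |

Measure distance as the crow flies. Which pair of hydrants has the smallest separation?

Pairwise distances:
W1–W7: √((5)² + (5)²) = √(25.000 + 25.000) = 7.1
W2–W6: √((18)² + (-4)²) = √(324.000 + 16.000) = 18.4
W5–W6: √((-5)² + (-24)²) = √(25.000 + 576.000) = 24.5
W1–W3: √((19)² + (-17)²) = √(361.000 + 289.000) = 25.5
W3–W7: √((-14)² + (22)²) = √(196.000 + 484.000) = 26.1
W2–W5: √((23)² + (20)²) = √(529.000 + 400.000) = 30.5
W2–W3: √((-11)² + (31)²) = √(121.000 + 961.000) = 32.9
W2–W4: √((-34)² + (4)²) = √(1156.000 + 16.000) = 34.2
W3–W4: √((-23)² + (-27)²) = √(529.000 + 729.000) = 35.5
W3–W5: √((34)² + (-11)²) = √(1156.000 + 121.000) = 35.7
W1–W4: √((-4)² + (-44)²) = √(16.000 + 1936.000) = 44.2
W3–W6: √((29)² + (-35)²) = √(841.000 + 1225.000) = 45.5
W4–W7: √((9)² + (49)²) = √(81.000 + 2401.000) = 49.8
W4–W6: √((52)² + (-8)²) = √(2704.000 + 64.000) = 52.6
W1–W2: √((30)² + (-48)²) = √(900.000 + 2304.000) = 56.6
W5–W7: √((-48)² + (33)²) = √(2304.000 + 1089.000) = 58.2
W2–W7: √((-25)² + (53)²) = √(625.000 + 2809.000) = 58.6
W4–W5: √((57)² + (16)²) = √(3249.000 + 256.000) = 59.2
W1–W5: √((53)² + (-28)²) = √(2809.000 + 784.000) = 59.9
W1–W6: √((48)² + (-52)²) = √(2304.000 + 2704.000) = 70.8
W6–W7: √((-43)² + (57)²) = √(1849.000 + 3249.000) = 71.4
Closest pair: W1–W7 at 7.1.

W1 and W7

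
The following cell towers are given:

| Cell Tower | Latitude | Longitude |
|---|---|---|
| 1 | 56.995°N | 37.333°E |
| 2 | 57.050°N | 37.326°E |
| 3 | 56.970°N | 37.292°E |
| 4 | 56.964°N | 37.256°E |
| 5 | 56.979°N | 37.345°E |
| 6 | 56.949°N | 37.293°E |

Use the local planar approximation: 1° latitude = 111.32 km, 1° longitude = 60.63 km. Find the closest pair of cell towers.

1 and 5

Pairwise distances:
1–5: √((-0.016·111.32)² + (0.012·60.63)²) = √(3.17239 + 0.52934) = 1.924 km
3–4: √((-0.006·111.32)² + (-0.036·60.63)²) = √(0.44612 + 4.76409) = 2.283 km
3–6: √((-0.021·111.32)² + (0.001·60.63)²) = √(5.46493 + 0.00368) = 2.339 km
4–6: √((-0.015·111.32)² + (0.037·60.63)²) = √(2.78823 + 5.03244) = 2.797 km
3–5: √((0.009·111.32)² + (0.053·60.63)²) = √(1.00376 + 10.32588) = 3.366 km
1–3: √((-0.025·111.32)² + (-0.041·60.63)²) = √(7.74509 + 6.17935) = 3.732 km
5–6: √((-0.030·111.32)² + (-0.052·60.63)²) = √(11.15293 + 9.93990) = 4.593 km
4–5: √((0.015·111.32)² + (0.089·60.63)²) = √(2.78823 + 29.11757) = 5.649 km
1–6: √((-0.046·111.32)² + (-0.040·60.63)²) = √(26.22177 + 5.88160) = 5.666 km
1–4: √((-0.031·111.32)² + (-0.077·60.63)²) = √(11.90885 + 21.79499) = 5.806 km
1–2: √((0.055·111.32)² + (-0.007·60.63)²) = √(37.48623 + 0.18012) = 6.137 km
2–5: √((-0.071·111.32)² + (0.019·60.63)²) = √(62.46879 + 1.32703) = 7.987 km
2–3: √((-0.080·111.32)² + (-0.034·60.63)²) = √(79.30971 + 4.24945) = 9.141 km
2–4: √((-0.086·111.32)² + (-0.070·60.63)²) = √(91.65229 + 18.01238) = 10.472 km
2–6: √((-0.101·111.32)² + (-0.033·60.63)²) = √(126.41224 + 4.00316) = 11.420 km
Closest pair: 1–5 at 1.924 km.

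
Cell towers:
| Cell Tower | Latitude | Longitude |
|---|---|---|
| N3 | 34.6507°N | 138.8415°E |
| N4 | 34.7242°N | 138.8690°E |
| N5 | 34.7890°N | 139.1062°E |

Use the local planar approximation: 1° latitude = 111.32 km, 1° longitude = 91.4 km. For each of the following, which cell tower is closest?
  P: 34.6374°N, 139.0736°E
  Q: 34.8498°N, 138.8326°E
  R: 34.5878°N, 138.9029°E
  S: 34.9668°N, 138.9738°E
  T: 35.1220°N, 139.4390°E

P→N5; Q→N4; R→N3; S→N5; T→N5

P at 34.6374°N, 139.0736°E:
  N3: √((0.0133·111.32)² + (-0.2321·91.4)²) = √(2.192046 + 450.031250) = 21.2655 km
  N4: √((0.0868·111.32)² + (-0.2046·91.4)²) = √(93.365375 + 349.706456) = 21.0493 km
  N5: √((0.1516·111.32)² + (0.0326·91.4)²) = √(284.803156 + 8.878255) = 17.1371 km
  → nearest: N5 (17.1371 km)
Q at 34.8498°N, 138.8326°E:
  N3: √((-0.1991·111.32)² + (0.0089·91.4)²) = √(491.234562 + 0.661717) = 22.1787 km
  N4: √((-0.1256·111.32)² + (0.0364·91.4)²) = √(195.490508 + 11.068663) = 14.3722 km
  N5: √((-0.0608·111.32)² + (0.2736·91.4)²) = √(45.809289 + 625.352050) = 25.9068 km
  → nearest: N4 (14.3722 km)
R at 34.5878°N, 138.9029°E:
  N3: √((0.0629·111.32)² + (-0.0614·91.4)²) = √(49.028396 + 31.494095) = 8.9734 km
  N4: √((0.1364·111.32)² + (-0.0339·91.4)²) = √(230.555314 + 9.600454) = 15.4970 km
  N5: √((0.2012·111.32)² + (0.2033·91.4)²) = √(501.651769 + 345.276602) = 29.1020 km
  → nearest: N3 (8.9734 km)
S at 34.9668°N, 138.9738°E:
  N3: √((-0.3161·111.32)² + (-0.1323·91.4)²) = √(1238.213079 + 146.221785) = 37.2080 km
  N4: √((-0.2426·111.32)² + (-0.1048·91.4)²) = √(729.336567 + 91.751877) = 28.6546 km
  N5: √((-0.1778·111.32)² + (0.1324·91.4)²) = √(391.750815 + 146.442914) = 23.1990 km
  → nearest: N5 (23.1990 km)
T at 35.1220°N, 139.4390°E:
  N3: √((-0.4713·111.32)² + (-0.5975·91.4)²) = √(2752.588397 + 2982.415932) = 75.7298 km
  N4: √((-0.3978·111.32)² + (-0.5700·91.4)²) = √(1960.992591 + 2714.201604) = 68.3754 km
  N5: √((-0.3330·111.32)² + (-0.3328·91.4)²) = √(1374.152279 + 925.249857) = 47.9521 km
  → nearest: N5 (47.9521 km)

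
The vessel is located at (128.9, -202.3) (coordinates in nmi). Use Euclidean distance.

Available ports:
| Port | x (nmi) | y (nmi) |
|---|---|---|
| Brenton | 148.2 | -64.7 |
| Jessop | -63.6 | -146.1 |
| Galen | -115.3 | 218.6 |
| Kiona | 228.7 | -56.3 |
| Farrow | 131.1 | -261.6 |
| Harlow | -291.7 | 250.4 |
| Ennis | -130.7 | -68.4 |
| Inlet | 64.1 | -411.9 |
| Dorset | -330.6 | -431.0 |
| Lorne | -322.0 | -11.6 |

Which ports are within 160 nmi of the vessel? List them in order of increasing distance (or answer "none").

Distances from (128.9, -202.3):
Brenton: 138.9 nmi
Jessop: 200.5 nmi
Galen: 486.6 nmi
Kiona: 176.9 nmi
Farrow: 59.3 nmi
Harlow: 617.9 nmi
Ennis: 292.1 nmi
Inlet: 219.4 nmi
Dorset: 513.3 nmi
Lorne: 489.6 nmi
Threshold 160 nmi: Farrow (59.3 nmi), Brenton (138.9 nmi) are within range.

Farrow, Brenton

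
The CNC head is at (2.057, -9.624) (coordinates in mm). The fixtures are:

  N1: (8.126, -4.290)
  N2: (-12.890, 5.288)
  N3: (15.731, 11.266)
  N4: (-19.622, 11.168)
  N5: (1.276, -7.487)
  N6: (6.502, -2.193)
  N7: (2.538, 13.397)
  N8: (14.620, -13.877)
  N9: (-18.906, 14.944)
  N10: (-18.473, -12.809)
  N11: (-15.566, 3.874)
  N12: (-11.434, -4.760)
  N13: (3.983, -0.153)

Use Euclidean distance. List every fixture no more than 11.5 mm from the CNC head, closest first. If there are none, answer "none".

N5, N1, N6, N13

Distances from (2.057, -9.624):
N1: √((6.069)² + (5.334)²) = √(36.83276 + 28.45156) = 8.080 mm
N2: √((-14.947)² + (14.912)²) = √(223.41281 + 222.36774) = 21.114 mm
N3: √((13.674)² + (20.890)²) = √(186.97828 + 436.39210) = 24.967 mm
N4: √((-21.679)² + (20.792)²) = √(469.97904 + 432.30726) = 30.038 mm
N5: √((-0.781)² + (2.137)²) = √(0.60996 + 4.56677) = 2.275 mm
N6: √((4.445)² + (7.431)²) = √(19.75803 + 55.21976) = 8.659 mm
N7: √((0.481)² + (23.021)²) = √(0.23136 + 529.96644) = 23.026 mm
N8: √((12.563)² + (-4.253)²) = √(157.82897 + 18.08801) = 13.263 mm
N9: √((-20.963)² + (24.568)²) = √(439.44737 + 603.58662) = 32.296 mm
N10: √((-20.530)² + (-3.185)²) = √(421.48090 + 10.14422) = 20.776 mm
N11: √((-17.623)² + (13.498)²) = √(310.57013 + 182.19600) = 22.198 mm
N12: √((-13.491)² + (4.864)²) = √(182.00708 + 23.65850) = 14.341 mm
N13: √((1.926)² + (9.471)²) = √(3.70948 + 89.69984) = 9.665 mm
Threshold 11.5 mm: N5 (2.275 mm), N1 (8.080 mm), N6 (8.659 mm), N13 (9.665 mm) are within range.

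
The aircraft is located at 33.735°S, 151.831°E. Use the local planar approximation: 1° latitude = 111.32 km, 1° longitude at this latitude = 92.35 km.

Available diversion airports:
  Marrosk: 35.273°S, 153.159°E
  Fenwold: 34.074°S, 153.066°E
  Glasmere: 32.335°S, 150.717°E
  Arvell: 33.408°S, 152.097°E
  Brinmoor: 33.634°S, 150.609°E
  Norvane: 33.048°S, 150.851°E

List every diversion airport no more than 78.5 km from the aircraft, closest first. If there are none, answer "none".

Distances from 33.735°S, 151.831°E:
Marrosk: 210.603 km
Fenwold: 120.133 km
Glasmere: 186.742 km
Arvell: 43.915 km
Brinmoor: 113.410 km
Norvane: 118.488 km
Threshold 78.5 km: Arvell (43.915 km) is within range.

Arvell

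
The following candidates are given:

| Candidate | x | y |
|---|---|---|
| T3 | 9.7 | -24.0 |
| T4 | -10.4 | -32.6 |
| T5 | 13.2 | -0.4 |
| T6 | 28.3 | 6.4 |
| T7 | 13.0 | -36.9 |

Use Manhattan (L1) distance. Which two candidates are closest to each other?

T3 and T7

Pairwise distances:
T3–T4: |-20.1| + |-8.6| = 20.1 + 8.6 = 28.7
T3–T5: |3.5| + |23.6| = 3.5 + 23.6 = 27.1
T3–T6: |18.6| + |30.4| = 18.6 + 30.4 = 49.0
T3–T7: |3.3| + |-12.9| = 3.3 + 12.9 = 16.2
T4–T5: |23.6| + |32.2| = 23.6 + 32.2 = 55.8
T4–T6: |38.7| + |39.0| = 38.7 + 39.0 = 77.7
T4–T7: |23.4| + |-4.3| = 23.4 + 4.3 = 27.7
T5–T6: |15.1| + |6.8| = 15.1 + 6.8 = 21.9
T5–T7: |-0.2| + |-36.5| = 0.2 + 36.5 = 36.7
T6–T7: |-15.3| + |-43.3| = 15.3 + 43.3 = 58.6
Closest pair: T3–T7 at 16.2.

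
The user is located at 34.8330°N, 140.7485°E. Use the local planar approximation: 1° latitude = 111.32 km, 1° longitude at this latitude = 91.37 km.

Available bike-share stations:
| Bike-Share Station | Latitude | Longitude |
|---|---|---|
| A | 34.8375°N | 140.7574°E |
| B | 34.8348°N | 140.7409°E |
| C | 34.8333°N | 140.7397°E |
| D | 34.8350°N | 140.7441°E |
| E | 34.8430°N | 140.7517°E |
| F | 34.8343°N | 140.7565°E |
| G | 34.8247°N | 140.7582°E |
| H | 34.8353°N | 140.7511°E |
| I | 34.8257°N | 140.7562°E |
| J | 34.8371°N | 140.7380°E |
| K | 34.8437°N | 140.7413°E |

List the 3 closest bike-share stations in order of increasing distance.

H, D, B

Distances from 34.8330°N, 140.7485°E:
A: √((0.0045·111.32)² + (0.0089·91.37)²) = √(0.250941 + 0.661283) = 0.9551 km
B: √((0.0018·111.32)² + (-0.0076·91.37)²) = √(0.040151 + 0.482208) = 0.7227 km
C: √((0.0003·111.32)² + (-0.0088·91.37)²) = √(0.001115 + 0.646506) = 0.8047 km
D: √((0.0020·111.32)² + (-0.0044·91.37)²) = √(0.049569 + 0.161627) = 0.4596 km
E: √((0.0100·111.32)² + (0.0032·91.37)²) = √(1.239214 + 0.085488) = 1.1510 km
F: √((0.0013·111.32)² + (0.0080·91.37)²) = √(0.020943 + 0.534303) = 0.7451 km
G: √((-0.0083·111.32)² + (0.0097·91.37)²) = √(0.853695 + 0.785508) = 1.2803 km
H: √((0.0023·111.32)² + (0.0026·91.37)²) = √(0.065554 + 0.056436) = 0.3493 km
I: √((-0.0073·111.32)² + (0.0077·91.37)²) = √(0.660377 + 0.494981) = 1.0749 km
J: √((0.0041·111.32)² + (-0.0105·91.37)²) = √(0.208312 + 0.920420) = 1.0624 km
K: √((0.0107·111.32)² + (-0.0072·91.37)²) = √(1.418776 + 0.432785) = 1.3607 km
Sorted: H (0.3493 km) < D (0.4596 km) < B (0.7227 km) < F (0.7451 km) < C (0.8047 km) < …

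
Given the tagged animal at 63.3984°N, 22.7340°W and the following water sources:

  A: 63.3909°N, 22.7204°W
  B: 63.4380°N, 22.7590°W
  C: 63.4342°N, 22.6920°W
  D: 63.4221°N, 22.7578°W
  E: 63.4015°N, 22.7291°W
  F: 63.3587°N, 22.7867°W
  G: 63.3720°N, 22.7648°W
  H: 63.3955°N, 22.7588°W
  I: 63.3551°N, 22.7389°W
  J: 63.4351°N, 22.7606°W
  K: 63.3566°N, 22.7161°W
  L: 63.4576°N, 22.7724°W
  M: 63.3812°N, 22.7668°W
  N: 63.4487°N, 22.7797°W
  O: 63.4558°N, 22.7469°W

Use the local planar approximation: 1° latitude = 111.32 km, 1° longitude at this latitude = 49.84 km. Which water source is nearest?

E

Distances from 63.3984°N, 22.7340°W:
A: √((-0.0075·111.32)² + (0.0136·49.84)²) = √(0.697058 + 0.459445) = 1.0754 km
B: √((0.0396·111.32)² + (-0.0250·49.84)²) = √(19.432862 + 1.552516) = 4.5810 km
C: √((0.0358·111.32)² + (0.0420·49.84)²) = √(15.882265 + 4.381821) = 4.5016 km
D: √((0.0237·111.32)² + (-0.0238·49.84)²) = √(6.960542 + 1.407051) = 2.8927 km
E: √((0.0031·111.32)² + (0.0049·49.84)²) = √(0.119088 + 0.059641) = 0.4228 km
F: √((-0.0397·111.32)² + (-0.0527·49.84)²) = √(19.531132 + 6.898859) = 5.1410 km
G: √((-0.0264·111.32)² + (-0.0308·49.84)²) = √(8.636828 + 2.356446) = 3.3156 km
H: √((-0.0029·111.32)² + (-0.0248·49.84)²) = √(0.104218 + 1.527775) = 1.2775 km
I: √((-0.0433·111.32)² + (-0.0049·49.84)²) = √(23.233904 + 0.059641) = 4.8263 km
J: √((0.0367·111.32)² + (-0.0266·49.84)²) = √(16.690853 + 1.757597) = 4.2952 km
K: √((-0.0418·111.32)² + (0.0179·49.84)²) = √(21.652047 + 0.795907) = 4.7379 km
L: √((0.0592·111.32)² + (-0.0384·49.84)²) = √(43.429998 + 3.662845) = 6.8624 km
M: √((-0.0172·111.32)² + (-0.0328·49.84)²) = √(3.666091 + 2.672414) = 2.5176 km
N: √((0.0503·111.32)² + (-0.0457·49.84)²) = √(31.353236 + 5.187863) = 6.0449 km
O: √((0.0574·111.32)² + (-0.0129·49.84)²) = √(40.829135 + 0.413367) = 6.4220 km
Minimum: E at 0.4228 km.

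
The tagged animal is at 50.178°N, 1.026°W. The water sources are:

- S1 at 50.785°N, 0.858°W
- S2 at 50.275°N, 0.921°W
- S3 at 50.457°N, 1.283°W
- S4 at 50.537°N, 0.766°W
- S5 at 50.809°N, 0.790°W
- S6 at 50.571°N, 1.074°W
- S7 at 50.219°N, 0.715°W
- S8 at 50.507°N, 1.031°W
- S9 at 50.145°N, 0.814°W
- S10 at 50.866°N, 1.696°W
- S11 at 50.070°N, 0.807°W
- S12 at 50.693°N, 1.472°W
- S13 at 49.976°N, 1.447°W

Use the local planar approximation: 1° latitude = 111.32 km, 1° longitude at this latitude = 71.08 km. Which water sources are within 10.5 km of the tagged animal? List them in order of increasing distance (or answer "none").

none

Distances from 50.178°N, 1.026°W:
S1: 68.618 km
S2: 13.126 km
S3: 36.032 km
S4: 44.030 km
S5: 72.218 km
S6: 43.882 km
S7: 22.572 km
S8: 36.626 km
S9: 15.510 km
S10: 90.187 km
S11: 19.669 km
S12: 65.511 km
S13: 37.432 km
Threshold 10.5 km: none within range.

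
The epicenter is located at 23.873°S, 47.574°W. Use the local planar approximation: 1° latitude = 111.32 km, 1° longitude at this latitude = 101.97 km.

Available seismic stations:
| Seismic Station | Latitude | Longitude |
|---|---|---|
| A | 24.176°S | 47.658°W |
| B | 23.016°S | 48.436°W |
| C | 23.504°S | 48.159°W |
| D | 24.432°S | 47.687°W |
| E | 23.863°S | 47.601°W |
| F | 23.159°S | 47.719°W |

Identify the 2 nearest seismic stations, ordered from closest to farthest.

Distances from 23.873°S, 47.574°W:
A: 34.801 km
B: 129.721 km
C: 72.427 km
D: 63.286 km
E: 2.970 km
F: 80.846 km
Sorted: E (2.970 km) < A (34.801 km) < D (63.286 km) < C (72.427 km) < …

E, A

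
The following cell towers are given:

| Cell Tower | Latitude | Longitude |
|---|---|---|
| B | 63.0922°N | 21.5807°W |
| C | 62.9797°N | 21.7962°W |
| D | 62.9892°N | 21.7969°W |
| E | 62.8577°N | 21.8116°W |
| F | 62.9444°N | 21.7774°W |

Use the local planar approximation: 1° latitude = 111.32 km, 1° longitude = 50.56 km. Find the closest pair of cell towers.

C and D

Pairwise distances:
B–C: 16.5998 km
B–D: 15.8416 km
B–E: 28.5961 km
B–F: 19.2253 km
C–D: 1.0581 km
C–E: 13.6033 km
C–F: 4.0429 km
D–E: 14.6574 km
D–F: 5.0837 km
E–F: 9.8051 km
Closest pair: C–D at 1.0581 km.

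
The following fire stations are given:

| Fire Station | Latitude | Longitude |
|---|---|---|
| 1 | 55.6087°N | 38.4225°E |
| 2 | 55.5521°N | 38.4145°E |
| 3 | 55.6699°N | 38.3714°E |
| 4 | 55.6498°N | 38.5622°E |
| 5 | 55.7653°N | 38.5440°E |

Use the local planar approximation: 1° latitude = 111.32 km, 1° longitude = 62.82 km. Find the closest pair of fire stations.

1 and 2

Pairwise distances:
1–2: √((-0.0566·111.32)² + (-0.0080·62.82)²) = √(39.698972 + 0.252567) = 6.3207 km
1–3: √((0.0612·111.32)² + (-0.0511·62.82)²) = √(46.414026 + 10.304755) = 7.5312 km
1–4: √((0.0411·111.32)² + (0.1397·62.82)²) = √(20.932931 + 77.017369) = 9.8970 km
1–5: √((0.1566·111.32)² + (0.1215·62.82)²) = √(303.899448 + 58.257041) = 19.0304 km
2–3: √((0.1178·111.32)² + (-0.0431·62.82)²) = √(171.963777 + 7.330784) = 13.3901 km
2–4: √((0.0977·111.32)² + (0.1477·62.82)²) = √(118.286593 + 86.090822) = 14.2961 km
2–5: √((0.2132·111.32)² + (0.1295·62.82)²) = √(563.275415 + 66.181316) = 25.0890 km
3–4: √((-0.0201·111.32)² + (0.1908·62.82)²) = √(5.006549 + 143.665538) = 12.1931 km
3–5: √((0.0954·111.32)² + (0.1726·62.82)²) = √(112.782871 + 117.564837) = 15.1772 km
4–5: √((0.1155·111.32)² + (-0.0182·62.82)²) = √(165.314278 + 1.307190) = 12.9082 km
Closest pair: 1–2 at 6.3207 km.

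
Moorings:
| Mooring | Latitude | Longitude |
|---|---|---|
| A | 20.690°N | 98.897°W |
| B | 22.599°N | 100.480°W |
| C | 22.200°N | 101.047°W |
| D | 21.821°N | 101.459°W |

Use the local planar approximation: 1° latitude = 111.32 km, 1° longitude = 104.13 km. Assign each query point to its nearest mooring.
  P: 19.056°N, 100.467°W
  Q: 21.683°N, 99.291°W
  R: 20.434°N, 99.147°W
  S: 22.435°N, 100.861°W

P→A; Q→A; R→A; S→C

P at 19.056°N, 100.467°W:
  A: 244.568 km
  B: 394.409 km
  C: 355.163 km
  D: 324.671 km
  → nearest: A (244.568 km)
Q at 21.683°N, 99.291°W:
  A: 117.909 km
  B: 160.396 km
  C: 191.696 km
  D: 226.276 km
  → nearest: A (117.909 km)
R at 20.434°N, 99.147°W:
  A: 38.598 km
  B: 278.122 km
  C: 278.911 km
  D: 286.006 km
  → nearest: A (38.598 km)
S at 22.435°N, 100.861°W:
  A: 282.063 km
  B: 43.673 km
  C: 32.550 km
  D: 92.462 km
  → nearest: C (32.550 km)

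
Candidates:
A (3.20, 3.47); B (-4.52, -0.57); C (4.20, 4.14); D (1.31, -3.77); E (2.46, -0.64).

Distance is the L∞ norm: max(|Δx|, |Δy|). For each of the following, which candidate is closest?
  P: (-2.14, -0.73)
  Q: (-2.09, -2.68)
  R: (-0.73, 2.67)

P→B; Q→B; R→E

P at (-2.14, -0.73):
  A: max(|5.34|, |4.20|) = 5.34
  B: max(|-2.38|, |0.16|) = 2.38
  C: max(|6.34|, |4.87|) = 6.34
  D: max(|3.45|, |-3.04|) = 3.45
  E: max(|4.60|, |0.09|) = 4.60
  → nearest: B (2.38)
Q at (-2.09, -2.68):
  A: max(|5.29|, |6.15|) = 6.15
  B: max(|-2.43|, |2.11|) = 2.43
  C: max(|6.29|, |6.82|) = 6.82
  D: max(|3.40|, |-1.09|) = 3.40
  E: max(|4.55|, |2.04|) = 4.55
  → nearest: B (2.43)
R at (-0.73, 2.67):
  A: max(|3.93|, |0.80|) = 3.93
  B: max(|-3.79|, |-3.24|) = 3.79
  C: max(|4.93|, |1.47|) = 4.93
  D: max(|2.04|, |-6.44|) = 6.44
  E: max(|3.19|, |-3.31|) = 3.31
  → nearest: E (3.31)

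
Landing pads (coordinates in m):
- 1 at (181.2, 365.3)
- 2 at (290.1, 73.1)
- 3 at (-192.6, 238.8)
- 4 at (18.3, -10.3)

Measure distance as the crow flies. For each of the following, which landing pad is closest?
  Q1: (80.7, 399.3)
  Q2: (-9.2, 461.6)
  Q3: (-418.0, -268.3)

Q1→1; Q2→1; Q3→4

Q1 at (80.7, 399.3):
  1: √((100.5)² + (-34.0)²) = √(10100.250 + 1156.000) = 106.1 m
  2: √((209.4)² + (-326.2)²) = √(43848.360 + 106406.440) = 387.6 m
  3: √((-273.3)² + (-160.5)²) = √(74692.890 + 25760.250) = 316.9 m
  4: √((-62.4)² + (-409.6)²) = √(3893.760 + 167772.160) = 414.3 m
  → nearest: 1 (106.1 m)
Q2 at (-9.2, 461.6):
  1: √((190.4)² + (-96.3)²) = √(36252.160 + 9273.690) = 213.4 m
  2: √((299.3)² + (-388.5)²) = √(89580.490 + 150932.250) = 490.4 m
  3: √((-183.4)² + (-222.8)²) = √(33635.560 + 49639.840) = 288.6 m
  4: √((27.5)² + (-471.9)²) = √(756.250 + 222689.610) = 472.7 m
  → nearest: 1 (213.4 m)
Q3 at (-418.0, -268.3):
  1: √((599.2)² + (633.6)²) = √(359040.640 + 401448.960) = 872.1 m
  2: √((708.1)² + (341.4)²) = √(501405.610 + 116553.960) = 786.1 m
  3: √((225.4)² + (507.1)²) = √(50805.160 + 257150.410) = 554.9 m
  4: √((436.3)² + (258.0)²) = √(190357.690 + 66564.000) = 506.9 m
  → nearest: 4 (506.9 m)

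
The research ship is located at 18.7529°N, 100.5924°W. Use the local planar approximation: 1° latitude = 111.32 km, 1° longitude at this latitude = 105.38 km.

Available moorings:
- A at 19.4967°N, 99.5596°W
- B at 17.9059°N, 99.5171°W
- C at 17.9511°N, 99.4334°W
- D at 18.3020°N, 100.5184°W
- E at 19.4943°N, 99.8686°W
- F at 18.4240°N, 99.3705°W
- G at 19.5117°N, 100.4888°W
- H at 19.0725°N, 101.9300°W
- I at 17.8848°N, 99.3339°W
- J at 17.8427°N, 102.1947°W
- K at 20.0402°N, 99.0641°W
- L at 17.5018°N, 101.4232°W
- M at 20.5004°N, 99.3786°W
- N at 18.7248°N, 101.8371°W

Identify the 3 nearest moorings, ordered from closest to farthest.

D, G, E

Distances from 18.7529°N, 100.5924°W:
A: √((0.7438·111.32)² + (1.0328·105.38)²) = √(6855.809530 + 11845.375896) = 136.7523 km
B: √((-0.8470·111.32)² + (1.0753·105.38)²) = √(8890.234487 + 12840.315061) = 147.4129 km
C: √((-0.8018·111.32)² + (1.1590·105.38)²) = √(7966.700657 + 14917.060819) = 151.2738 km
D: √((-0.4509·111.32)² + (0.0740·105.38)²) = √(2519.456509 + 60.810676) = 50.7963 km
E: √((0.7414·111.32)² + (0.7238·105.38)²) = √(6811.637986 + 5817.729788) = 112.3805 km
F: √((-0.3289·111.32)² + (1.2219·105.38)²) = √(1340.522606 + 16580.121856) = 133.8680 km
G: √((0.7588·111.32)² + (0.1036·105.38)²) = √(7135.116027 + 119.188924) = 85.1722 km
H: √((0.3196·111.32)² + (-1.3376·105.38)²) = √(1265.784976 + 19868.675127) = 145.3770 km
I: √((-0.8681·111.32)² + (1.2585·105.38)²) = √(9338.688895 + 17588.258026) = 164.0943 km
J: √((-0.9102·111.32)² + (-1.6023·105.38)²) = √(10266.444357 + 28510.448800) = 196.9185 km
K: √((1.2873·111.32)² + (1.5283·105.38)²) = √(20535.530843 + 25937.828518) = 215.5768 km
L: √((-1.2511·111.32)² + (-0.8308·105.38)²) = √(19396.815886 + 7664.950670) = 164.5046 km
M: √((1.7475·111.32)² + (1.2138·105.38)²) = √(37842.582305 + 16361.030520) = 232.8167 km
N: √((-0.0281·111.32)² + (-1.2447·105.38)²) = √(9.784960 + 17204.647050) = 131.2038 km
Sorted: D (50.7963 km) < G (85.1722 km) < E (112.3805 km) < N (131.2038 km) < F (133.8680 km) < …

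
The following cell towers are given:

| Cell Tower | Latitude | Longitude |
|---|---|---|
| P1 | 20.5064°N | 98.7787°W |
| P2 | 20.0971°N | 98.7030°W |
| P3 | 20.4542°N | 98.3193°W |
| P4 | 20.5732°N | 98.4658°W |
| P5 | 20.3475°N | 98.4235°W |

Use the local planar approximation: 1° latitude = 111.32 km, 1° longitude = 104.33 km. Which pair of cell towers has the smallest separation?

Pairwise distances:
P1–P2: 46.2427 km
P1–P3: 48.2802 km
P1–P4: 33.4811 km
P1–P5: 41.0632 km
P2–P3: 56.4160 km
P2–P4: 58.4924 km
P2–P5: 40.3399 km
P3–P4: 20.2261 km
P3–P5: 16.1017 km
P4–P5: 25.5096 km
Closest pair: P3–P5 at 16.1017 km.

P3 and P5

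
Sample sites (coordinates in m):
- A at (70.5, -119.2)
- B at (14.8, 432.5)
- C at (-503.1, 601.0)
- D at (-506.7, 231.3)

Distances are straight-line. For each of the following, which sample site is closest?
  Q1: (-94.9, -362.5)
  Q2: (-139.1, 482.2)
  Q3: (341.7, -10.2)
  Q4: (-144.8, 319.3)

Q1 at (-94.9, -362.5):
  A: √((165.4)² + (243.3)²) = √(27357.160 + 59194.890) = 294.2 m
  B: √((109.7)² + (795.0)²) = √(12034.090 + 632025.000) = 802.5 m
  C: √((-408.2)² + (963.5)²) = √(166627.240 + 928332.250) = 1046.4 m
  D: √((-411.8)² + (593.8)²) = √(169579.240 + 352598.440) = 722.6 m
  → nearest: A (294.2 m)
Q2 at (-139.1, 482.2):
  A: √((209.6)² + (-601.4)²) = √(43932.160 + 361681.960) = 636.9 m
  B: √((153.9)² + (-49.7)²) = √(23685.210 + 2470.090) = 161.7 m
  C: √((-364.0)² + (118.8)²) = √(132496.000 + 14113.440) = 382.9 m
  D: √((-367.6)² + (-250.9)²) = √(135129.760 + 62950.810) = 445.1 m
  → nearest: B (161.7 m)
Q3 at (341.7, -10.2):
  A: √((-271.2)² + (-109.0)²) = √(73549.440 + 11881.000) = 292.3 m
  B: √((-326.9)² + (442.7)²) = √(106863.610 + 195983.290) = 550.3 m
  C: √((-844.8)² + (611.2)²) = √(713687.040 + 373565.440) = 1042.7 m
  D: √((-848.4)² + (241.5)²) = √(719782.560 + 58322.250) = 882.1 m
  → nearest: A (292.3 m)
Q4 at (-144.8, 319.3):
  A: √((215.3)² + (-438.5)²) = √(46354.090 + 192282.250) = 488.5 m
  B: √((159.6)² + (113.2)²) = √(25472.160 + 12814.240) = 195.7 m
  C: √((-358.3)² + (281.7)²) = √(128378.890 + 79354.890) = 455.8 m
  D: √((-361.9)² + (-88.0)²) = √(130971.610 + 7744.000) = 372.4 m
  → nearest: B (195.7 m)

Q1→A; Q2→B; Q3→A; Q4→B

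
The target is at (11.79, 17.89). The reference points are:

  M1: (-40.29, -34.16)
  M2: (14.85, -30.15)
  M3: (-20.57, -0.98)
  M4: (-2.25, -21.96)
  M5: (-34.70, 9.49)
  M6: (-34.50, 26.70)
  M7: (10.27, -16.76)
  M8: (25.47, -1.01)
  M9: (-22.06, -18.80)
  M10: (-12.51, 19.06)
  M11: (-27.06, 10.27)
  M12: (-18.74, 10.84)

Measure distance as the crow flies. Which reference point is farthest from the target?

M1

Distances from (11.79, 17.89):
M1: √((-52.08)² + (-52.05)²) = √(2712.3264 + 2709.2025) = 73.63
M2: √((3.06)² + (-48.04)²) = √(9.3636 + 2307.8416) = 48.14
M3: √((-32.36)² + (-18.87)²) = √(1047.1696 + 356.0769) = 37.46
M4: √((-14.04)² + (-39.85)²) = √(197.1216 + 1588.0225) = 42.25
M5: √((-46.49)² + (-8.40)²) = √(2161.3201 + 70.5600) = 47.24
M6: √((-46.29)² + (8.81)²) = √(2142.7641 + 77.6161) = 47.12
M7: √((-1.52)² + (-34.65)²) = √(2.3104 + 1200.6225) = 34.68
M8: √((13.68)² + (-18.90)²) = √(187.1424 + 357.2100) = 23.33
M9: √((-33.85)² + (-36.69)²) = √(1145.8225 + 1346.1561) = 49.92
M10: √((-24.30)² + (1.17)²) = √(590.4900 + 1.3689) = 24.33
M11: √((-38.85)² + (-7.62)²) = √(1509.3225 + 58.0644) = 39.59
M12: √((-30.53)² + (-7.05)²) = √(932.0809 + 49.7025) = 31.33
Maximum: M1 at 73.63.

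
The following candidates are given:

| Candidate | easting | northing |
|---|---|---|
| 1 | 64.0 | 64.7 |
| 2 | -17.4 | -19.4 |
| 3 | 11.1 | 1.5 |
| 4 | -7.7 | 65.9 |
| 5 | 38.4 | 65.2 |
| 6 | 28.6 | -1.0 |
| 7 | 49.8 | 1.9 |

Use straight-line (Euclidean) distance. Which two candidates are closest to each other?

3 and 6

Pairwise distances:
1–2: √((-81.4)² + (-84.1)²) = √(6625.960 + 7072.810) = 117.0
1–3: √((-52.9)² + (-63.2)²) = √(2798.410 + 3994.240) = 82.4
1–4: √((-71.7)² + (1.2)²) = √(5140.890 + 1.440) = 71.7
1–5: √((-25.6)² + (0.5)²) = √(655.360 + 0.250) = 25.6
1–6: √((-35.4)² + (-65.7)²) = √(1253.160 + 4316.490) = 74.6
1–7: √((-14.2)² + (-62.8)²) = √(201.640 + 3943.840) = 64.4
2–3: √((28.5)² + (20.9)²) = √(812.250 + 436.810) = 35.3
2–4: √((9.7)² + (85.3)²) = √(94.090 + 7276.090) = 85.8
2–5: √((55.8)² + (84.6)²) = √(3113.640 + 7157.160) = 101.3
2–6: √((46.0)² + (18.4)²) = √(2116.000 + 338.560) = 49.5
2–7: √((67.2)² + (21.3)²) = √(4515.840 + 453.690) = 70.5
3–4: √((-18.8)² + (64.4)²) = √(353.440 + 4147.360) = 67.1
3–5: √((27.3)² + (63.7)²) = √(745.290 + 4057.690) = 69.3
3–6: √((17.5)² + (-2.5)²) = √(306.250 + 6.250) = 17.7
3–7: √((38.7)² + (0.4)²) = √(1497.690 + 0.160) = 38.7
4–5: √((46.1)² + (-0.7)²) = √(2125.210 + 0.490) = 46.1
4–6: √((36.3)² + (-66.9)²) = √(1317.690 + 4475.610) = 76.1
4–7: √((57.5)² + (-64.0)²) = √(3306.250 + 4096.000) = 86.0
5–6: √((-9.8)² + (-66.2)²) = √(96.040 + 4382.440) = 66.9
5–7: √((11.4)² + (-63.3)²) = √(129.960 + 4006.890) = 64.3
6–7: √((21.2)² + (2.9)²) = √(449.440 + 8.410) = 21.4
Closest pair: 3–6 at 17.7.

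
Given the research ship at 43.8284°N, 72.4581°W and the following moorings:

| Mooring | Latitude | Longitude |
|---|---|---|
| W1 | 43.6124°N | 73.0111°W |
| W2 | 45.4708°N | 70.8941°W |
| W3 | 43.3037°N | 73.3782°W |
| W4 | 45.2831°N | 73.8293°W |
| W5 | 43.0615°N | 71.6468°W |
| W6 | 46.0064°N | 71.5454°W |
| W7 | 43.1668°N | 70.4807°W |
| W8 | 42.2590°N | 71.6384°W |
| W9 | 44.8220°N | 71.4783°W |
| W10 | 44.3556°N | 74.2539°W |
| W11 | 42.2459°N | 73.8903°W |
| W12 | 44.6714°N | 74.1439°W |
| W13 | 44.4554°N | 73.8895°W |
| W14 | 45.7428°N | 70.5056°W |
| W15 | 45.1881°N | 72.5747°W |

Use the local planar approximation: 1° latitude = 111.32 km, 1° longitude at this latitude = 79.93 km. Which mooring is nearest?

W1

Distances from 43.8284°N, 72.4581°W:
W1: √((-0.2160·111.32)² + (-0.5530·79.93)²) = √(578.167796 + 1953.754038) = 50.3182 km
W2: √((1.6424·111.32)² + (1.5640·79.93)²) = √(33427.528523 + 15627.630111) = 221.4840 km
W3: √((-0.5247·111.32)² + (-0.9201·79.93)²) = √(3411.681839 + 5408.660071) = 93.9167 km
W4: √((1.4547·111.32)² + (-1.3712·79.93)²) = √(26223.658039 + 12012.163507) = 195.5398 km
W5: √((-0.7669·111.32)² + (0.8113·79.93)²) = √(7288.260230 + 4205.160515) = 107.2074 km
W6: √((2.1780·111.32)² + (0.9127·79.93)²) = √(58784.407629 + 5322.010499) = 253.1925 km
W7: √((-0.6616·111.32)² + (1.9774·79.93)²) = √(5424.221158 + 24980.934783) = 174.3707 km
W8: √((-1.5694·111.32)² + (0.8197·79.93)²) = √(30522.049467 + 4292.689698) = 186.5871 km
W9: √((0.9936·111.32)² + (0.9798·79.93)²) = √(12234.030559 + 6133.304070) = 135.5261 km
W10: √((0.5272·111.32)² + (-1.7958·79.93)²) = √(3444.270076 + 20603.241844) = 155.0726 km
W11: √((-1.5825·111.32)² + (-1.4322·79.93)²) = √(31033.719663 + 13104.696422) = 210.0914 km
W12: √((0.8430·111.32)² + (-1.6858·79.93)²) = √(8806.463604 + 18156.482899) = 164.2040 km
W13: √((0.6270·111.32)² + (-1.4314·79.93)²) = √(4871.710550 + 13090.060437) = 134.0215 km
W14: √((1.9144·111.32)² + (1.9525·79.93)²) = √(45416.301731 + 24355.761410) = 264.1440 km
W15: √((1.3597·111.32)² + (-0.1166·79.93)²) = √(22910.395710 + 86.859380) = 151.6485 km
Minimum: W1 at 50.3182 km.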